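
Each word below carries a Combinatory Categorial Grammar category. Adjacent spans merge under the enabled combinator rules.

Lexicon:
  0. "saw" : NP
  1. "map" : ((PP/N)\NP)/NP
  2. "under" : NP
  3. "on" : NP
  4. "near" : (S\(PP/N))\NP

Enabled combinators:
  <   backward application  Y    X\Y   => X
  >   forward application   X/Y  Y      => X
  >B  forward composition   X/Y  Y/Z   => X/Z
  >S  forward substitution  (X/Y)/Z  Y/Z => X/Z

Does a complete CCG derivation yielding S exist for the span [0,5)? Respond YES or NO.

YES

[0,5] S   <
  [0,3] PP/N   <
    [0,1] "saw" : NP
    [1,3] (PP/N)\NP   >
      [1,2] "map" : ((PP/N)\NP)/NP
      [2,3] "under" : NP
  [3,5] S\(PP/N)   <
    [3,4] "on" : NP
    [4,5] "near" : (S\(PP/N))\NP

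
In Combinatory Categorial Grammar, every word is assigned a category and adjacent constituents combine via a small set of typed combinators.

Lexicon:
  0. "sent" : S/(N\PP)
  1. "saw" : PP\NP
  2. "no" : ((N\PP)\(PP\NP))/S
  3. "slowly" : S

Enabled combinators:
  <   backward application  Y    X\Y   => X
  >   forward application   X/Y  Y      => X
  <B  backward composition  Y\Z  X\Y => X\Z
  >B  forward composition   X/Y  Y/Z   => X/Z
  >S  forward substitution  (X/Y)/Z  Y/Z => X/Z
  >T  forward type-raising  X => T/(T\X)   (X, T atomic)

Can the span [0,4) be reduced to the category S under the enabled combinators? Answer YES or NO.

[0,4] S   >
  [0,1] "sent" : S/(N\PP)
  [1,4] N\PP   <
    [1,2] "saw" : PP\NP
    [2,4] (N\PP)\(PP\NP)   >
      [2,3] "no" : ((N\PP)\(PP\NP))/S
      [3,4] "slowly" : S

YES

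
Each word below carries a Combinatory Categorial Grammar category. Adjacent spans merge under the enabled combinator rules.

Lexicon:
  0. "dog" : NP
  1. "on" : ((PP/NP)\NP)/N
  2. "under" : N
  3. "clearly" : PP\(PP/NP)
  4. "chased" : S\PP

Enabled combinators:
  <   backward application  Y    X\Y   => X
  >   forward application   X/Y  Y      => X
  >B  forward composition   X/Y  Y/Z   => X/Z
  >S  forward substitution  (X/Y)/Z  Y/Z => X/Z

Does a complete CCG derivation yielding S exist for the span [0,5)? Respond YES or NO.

[0,5] S   <
  [0,4] PP   <
    [0,3] PP/NP   <
      [0,1] "dog" : NP
      [1,3] (PP/NP)\NP   >
        [1,2] "on" : ((PP/NP)\NP)/N
        [2,3] "under" : N
    [3,4] "clearly" : PP\(PP/NP)
  [4,5] "chased" : S\PP

YES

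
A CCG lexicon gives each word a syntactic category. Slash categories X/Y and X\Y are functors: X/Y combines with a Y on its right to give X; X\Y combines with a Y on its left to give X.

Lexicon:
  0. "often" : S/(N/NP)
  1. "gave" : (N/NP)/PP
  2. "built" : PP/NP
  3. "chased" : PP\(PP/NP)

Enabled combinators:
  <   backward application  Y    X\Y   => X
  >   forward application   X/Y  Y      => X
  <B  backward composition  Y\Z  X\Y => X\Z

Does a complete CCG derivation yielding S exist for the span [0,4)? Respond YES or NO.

YES

[0,4] S   >
  [0,1] "often" : S/(N/NP)
  [1,4] N/NP   >
    [1,2] "gave" : (N/NP)/PP
    [2,4] PP   <
      [2,3] "built" : PP/NP
      [3,4] "chased" : PP\(PP/NP)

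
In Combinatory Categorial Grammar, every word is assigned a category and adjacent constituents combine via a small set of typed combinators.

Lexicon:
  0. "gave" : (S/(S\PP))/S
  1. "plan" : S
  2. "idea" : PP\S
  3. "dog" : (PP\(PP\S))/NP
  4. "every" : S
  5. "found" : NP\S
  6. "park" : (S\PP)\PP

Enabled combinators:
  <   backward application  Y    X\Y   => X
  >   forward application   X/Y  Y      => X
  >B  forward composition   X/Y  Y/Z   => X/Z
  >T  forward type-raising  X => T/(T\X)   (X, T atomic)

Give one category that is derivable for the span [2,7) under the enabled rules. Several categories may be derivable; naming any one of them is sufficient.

S\PP

[0,7] S   >
  [0,2] S/(S\PP)   >
    [0,1] "gave" : (S/(S\PP))/S
    [1,2] "plan" : S
  [2,7] S\PP   <
    [2,6] PP   <
      [2,3] "idea" : PP\S
      [3,6] PP\(PP\S)   >
        [3,4] "dog" : (PP\(PP\S))/NP
        [4,6] NP   <
          [4,5] "every" : S
          [5,6] "found" : NP\S
    [6,7] "park" : (S\PP)\PP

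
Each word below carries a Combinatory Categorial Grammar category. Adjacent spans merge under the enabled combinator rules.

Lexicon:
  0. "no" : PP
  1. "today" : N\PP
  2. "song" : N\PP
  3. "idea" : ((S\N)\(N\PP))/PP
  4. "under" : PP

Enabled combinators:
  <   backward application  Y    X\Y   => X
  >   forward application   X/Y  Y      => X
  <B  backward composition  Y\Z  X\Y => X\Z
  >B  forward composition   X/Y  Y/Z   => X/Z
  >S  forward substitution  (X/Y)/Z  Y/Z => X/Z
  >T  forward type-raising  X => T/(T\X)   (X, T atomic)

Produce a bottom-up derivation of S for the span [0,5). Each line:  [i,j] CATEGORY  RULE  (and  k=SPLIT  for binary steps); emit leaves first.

[0,5] S   <
  [0,2] N   <
    [0,1] "no" : PP
    [1,2] "today" : N\PP
  [2,5] S\N   <
    [2,3] "song" : N\PP
    [3,5] (S\N)\(N\PP)   >
      [3,4] "idea" : ((S\N)\(N\PP))/PP
      [4,5] "under" : PP

[0,1] PP  lex  "no"
[1,2] N\PP  lex  "today"
[0,2] N  <  k=1
[2,3] N\PP  lex  "song"
[3,4] ((S\N)\(N\PP))/PP  lex  "idea"
[4,5] PP  lex  "under"
[3,5] (S\N)\(N\PP)  >  k=4
[2,5] S\N  <  k=3
[0,5] S  <  k=2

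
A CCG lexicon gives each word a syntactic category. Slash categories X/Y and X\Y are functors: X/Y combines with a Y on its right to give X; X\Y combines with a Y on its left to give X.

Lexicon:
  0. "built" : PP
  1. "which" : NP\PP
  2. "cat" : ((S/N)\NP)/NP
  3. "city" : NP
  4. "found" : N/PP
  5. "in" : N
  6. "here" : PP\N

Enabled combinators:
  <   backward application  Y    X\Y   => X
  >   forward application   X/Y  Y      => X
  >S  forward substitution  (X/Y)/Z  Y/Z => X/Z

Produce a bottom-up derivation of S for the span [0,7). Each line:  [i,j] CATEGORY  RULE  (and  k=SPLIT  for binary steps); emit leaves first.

[0,1] PP  lex  "built"
[1,2] NP\PP  lex  "which"
[0,2] NP  <  k=1
[2,3] ((S/N)\NP)/NP  lex  "cat"
[3,4] NP  lex  "city"
[2,4] (S/N)\NP  >  k=3
[0,4] S/N  <  k=2
[4,5] N/PP  lex  "found"
[5,6] N  lex  "in"
[6,7] PP\N  lex  "here"
[5,7] PP  <  k=6
[4,7] N  >  k=5
[0,7] S  >  k=4

[0,7] S   >
  [0,4] S/N   <
    [0,2] NP   <
      [0,1] "built" : PP
      [1,2] "which" : NP\PP
    [2,4] (S/N)\NP   >
      [2,3] "cat" : ((S/N)\NP)/NP
      [3,4] "city" : NP
  [4,7] N   >
    [4,5] "found" : N/PP
    [5,7] PP   <
      [5,6] "in" : N
      [6,7] "here" : PP\N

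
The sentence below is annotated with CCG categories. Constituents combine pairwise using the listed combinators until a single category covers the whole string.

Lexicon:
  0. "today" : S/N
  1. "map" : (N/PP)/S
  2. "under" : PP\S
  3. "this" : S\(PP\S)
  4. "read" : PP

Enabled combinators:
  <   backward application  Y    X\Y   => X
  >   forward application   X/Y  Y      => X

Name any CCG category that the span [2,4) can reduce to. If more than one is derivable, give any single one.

S

[0,5] S   >
  [0,1] "today" : S/N
  [1,5] N   >
    [1,4] N/PP   >
      [1,2] "map" : (N/PP)/S
      [2,4] S   <
        [2,3] "under" : PP\S
        [3,4] "this" : S\(PP\S)
    [4,5] "read" : PP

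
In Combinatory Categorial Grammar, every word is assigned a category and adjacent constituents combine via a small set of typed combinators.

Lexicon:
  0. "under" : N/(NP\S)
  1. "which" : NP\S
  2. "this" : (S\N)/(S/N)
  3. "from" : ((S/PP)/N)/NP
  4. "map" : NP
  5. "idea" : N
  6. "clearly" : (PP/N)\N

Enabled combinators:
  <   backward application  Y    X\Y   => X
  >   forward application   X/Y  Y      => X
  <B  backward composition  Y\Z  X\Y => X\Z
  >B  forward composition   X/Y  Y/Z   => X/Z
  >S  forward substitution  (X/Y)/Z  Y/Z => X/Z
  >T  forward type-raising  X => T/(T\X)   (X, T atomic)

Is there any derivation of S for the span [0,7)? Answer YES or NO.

[0,7] S   <
  [0,2] N   >
    [0,1] "under" : N/(NP\S)
    [1,2] "which" : NP\S
  [2,7] S\N   >
    [2,3] "this" : (S\N)/(S/N)
    [3,7] S/N   >S
      [3,5] (S/PP)/N   >
        [3,4] "from" : ((S/PP)/N)/NP
        [4,5] "map" : NP
      [5,7] PP/N   <
        [5,6] "idea" : N
        [6,7] "clearly" : (PP/N)\N

YES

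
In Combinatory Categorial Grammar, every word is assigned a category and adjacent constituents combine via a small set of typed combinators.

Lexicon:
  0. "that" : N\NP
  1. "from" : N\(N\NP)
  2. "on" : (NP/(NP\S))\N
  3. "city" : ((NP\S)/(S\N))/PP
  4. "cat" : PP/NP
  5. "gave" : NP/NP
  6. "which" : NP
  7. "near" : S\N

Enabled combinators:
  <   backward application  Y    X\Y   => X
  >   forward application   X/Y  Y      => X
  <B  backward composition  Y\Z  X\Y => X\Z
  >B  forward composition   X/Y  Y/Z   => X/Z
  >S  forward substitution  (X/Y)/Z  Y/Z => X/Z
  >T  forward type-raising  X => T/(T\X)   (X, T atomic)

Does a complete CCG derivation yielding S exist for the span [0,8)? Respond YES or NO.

N\NP N\(N\NP) (NP/(NP\S))\N ((NP\S)/(S\N))/PP PP/NP NP/NP NP S\N
CKY chart[0,8] = {N/(N\NP), NP, NP/(NP\NP), PP/(PP\NP), S/(S\NP)}; S ∉ chart

NO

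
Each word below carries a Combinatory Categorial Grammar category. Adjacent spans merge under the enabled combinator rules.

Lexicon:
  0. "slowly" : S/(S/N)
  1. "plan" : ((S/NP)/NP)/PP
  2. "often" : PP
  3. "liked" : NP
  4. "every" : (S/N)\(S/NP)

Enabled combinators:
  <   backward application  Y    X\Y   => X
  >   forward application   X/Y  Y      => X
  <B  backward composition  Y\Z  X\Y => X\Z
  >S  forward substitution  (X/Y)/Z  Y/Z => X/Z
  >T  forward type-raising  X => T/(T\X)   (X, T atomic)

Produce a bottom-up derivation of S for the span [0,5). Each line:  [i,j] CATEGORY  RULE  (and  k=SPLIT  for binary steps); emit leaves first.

[0,1] S/(S/N)  lex  "slowly"
[1,2] ((S/NP)/NP)/PP  lex  "plan"
[2,3] PP  lex  "often"
[1,3] (S/NP)/NP  >  k=2
[3,4] NP  lex  "liked"
[1,4] S/NP  >  k=3
[4,5] (S/N)\(S/NP)  lex  "every"
[1,5] S/N  <  k=4
[0,5] S  >  k=1

[0,5] S   >
  [0,1] "slowly" : S/(S/N)
  [1,5] S/N   <
    [1,4] S/NP   >
      [1,3] (S/NP)/NP   >
        [1,2] "plan" : ((S/NP)/NP)/PP
        [2,3] "often" : PP
      [3,4] "liked" : NP
    [4,5] "every" : (S/N)\(S/NP)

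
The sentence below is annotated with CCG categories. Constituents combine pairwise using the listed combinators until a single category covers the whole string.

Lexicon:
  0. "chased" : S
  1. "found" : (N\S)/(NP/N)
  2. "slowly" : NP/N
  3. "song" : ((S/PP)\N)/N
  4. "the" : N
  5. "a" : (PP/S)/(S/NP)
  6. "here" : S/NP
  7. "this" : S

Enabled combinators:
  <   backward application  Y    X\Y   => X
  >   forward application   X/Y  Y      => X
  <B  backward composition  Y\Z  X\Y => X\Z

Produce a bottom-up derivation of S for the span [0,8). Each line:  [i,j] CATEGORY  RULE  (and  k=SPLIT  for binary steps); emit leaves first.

[0,1] S  lex  "chased"
[1,2] (N\S)/(NP/N)  lex  "found"
[2,3] NP/N  lex  "slowly"
[1,3] N\S  >  k=2
[0,3] N  <  k=1
[3,4] ((S/PP)\N)/N  lex  "song"
[4,5] N  lex  "the"
[3,5] (S/PP)\N  >  k=4
[0,5] S/PP  <  k=3
[5,6] (PP/S)/(S/NP)  lex  "a"
[6,7] S/NP  lex  "here"
[5,7] PP/S  >  k=6
[7,8] S  lex  "this"
[5,8] PP  >  k=7
[0,8] S  >  k=5

[0,8] S   >
  [0,5] S/PP   <
    [0,3] N   <
      [0,1] "chased" : S
      [1,3] N\S   >
        [1,2] "found" : (N\S)/(NP/N)
        [2,3] "slowly" : NP/N
    [3,5] (S/PP)\N   >
      [3,4] "song" : ((S/PP)\N)/N
      [4,5] "the" : N
  [5,8] PP   >
    [5,7] PP/S   >
      [5,6] "a" : (PP/S)/(S/NP)
      [6,7] "here" : S/NP
    [7,8] "this" : S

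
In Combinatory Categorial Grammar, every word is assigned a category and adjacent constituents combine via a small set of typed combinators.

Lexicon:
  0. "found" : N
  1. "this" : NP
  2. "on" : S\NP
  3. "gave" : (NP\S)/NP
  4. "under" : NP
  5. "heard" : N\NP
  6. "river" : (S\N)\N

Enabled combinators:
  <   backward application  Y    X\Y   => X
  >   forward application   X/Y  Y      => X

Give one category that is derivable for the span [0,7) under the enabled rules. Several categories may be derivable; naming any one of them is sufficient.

[0,7] S   <
  [0,1] "found" : N
  [1,7] S\N   <
    [1,6] N   <
      [1,5] NP   <
        [1,3] S   <
          [1,2] "this" : NP
          [2,3] "on" : S\NP
        [3,5] NP\S   >
          [3,4] "gave" : (NP\S)/NP
          [4,5] "under" : NP
      [5,6] "heard" : N\NP
    [6,7] "river" : (S\N)\N

S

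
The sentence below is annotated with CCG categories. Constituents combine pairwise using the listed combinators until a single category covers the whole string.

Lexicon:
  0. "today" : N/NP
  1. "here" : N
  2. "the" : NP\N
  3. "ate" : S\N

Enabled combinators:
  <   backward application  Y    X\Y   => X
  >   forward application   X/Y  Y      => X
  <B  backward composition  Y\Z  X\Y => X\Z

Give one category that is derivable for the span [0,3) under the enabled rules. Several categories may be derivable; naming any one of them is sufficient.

N

[0,4] S   <
  [0,3] N   >
    [0,1] "today" : N/NP
    [1,3] NP   <
      [1,2] "here" : N
      [2,3] "the" : NP\N
  [3,4] "ate" : S\N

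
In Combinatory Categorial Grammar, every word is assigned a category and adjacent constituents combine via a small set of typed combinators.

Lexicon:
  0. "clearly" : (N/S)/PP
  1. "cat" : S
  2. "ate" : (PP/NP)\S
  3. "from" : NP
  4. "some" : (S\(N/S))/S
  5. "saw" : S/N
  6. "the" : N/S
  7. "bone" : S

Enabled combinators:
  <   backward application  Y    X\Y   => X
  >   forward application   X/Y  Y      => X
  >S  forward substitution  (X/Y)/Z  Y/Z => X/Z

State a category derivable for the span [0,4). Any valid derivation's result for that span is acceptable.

[0,8] S   <
  [0,4] N/S   >
    [0,1] "clearly" : (N/S)/PP
    [1,4] PP   >
      [1,3] PP/NP   <
        [1,2] "cat" : S
        [2,3] "ate" : (PP/NP)\S
      [3,4] "from" : NP
  [4,8] S\(N/S)   >
    [4,5] "some" : (S\(N/S))/S
    [5,8] S   >
      [5,6] "saw" : S/N
      [6,8] N   >
        [6,7] "the" : N/S
        [7,8] "bone" : S

N/S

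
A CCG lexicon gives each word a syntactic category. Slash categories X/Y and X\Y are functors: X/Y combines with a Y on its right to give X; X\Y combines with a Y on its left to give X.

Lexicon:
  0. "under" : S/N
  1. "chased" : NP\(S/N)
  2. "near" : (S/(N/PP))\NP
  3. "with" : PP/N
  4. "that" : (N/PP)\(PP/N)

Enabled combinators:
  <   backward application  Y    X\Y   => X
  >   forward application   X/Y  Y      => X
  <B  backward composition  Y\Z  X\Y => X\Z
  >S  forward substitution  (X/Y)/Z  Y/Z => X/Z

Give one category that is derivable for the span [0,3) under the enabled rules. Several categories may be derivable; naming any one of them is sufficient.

[0,5] S   >
  [0,3] S/(N/PP)   <
    [0,2] NP   <
      [0,1] "under" : S/N
      [1,2] "chased" : NP\(S/N)
    [2,3] "near" : (S/(N/PP))\NP
  [3,5] N/PP   <
    [3,4] "with" : PP/N
    [4,5] "that" : (N/PP)\(PP/N)

S/(N/PP)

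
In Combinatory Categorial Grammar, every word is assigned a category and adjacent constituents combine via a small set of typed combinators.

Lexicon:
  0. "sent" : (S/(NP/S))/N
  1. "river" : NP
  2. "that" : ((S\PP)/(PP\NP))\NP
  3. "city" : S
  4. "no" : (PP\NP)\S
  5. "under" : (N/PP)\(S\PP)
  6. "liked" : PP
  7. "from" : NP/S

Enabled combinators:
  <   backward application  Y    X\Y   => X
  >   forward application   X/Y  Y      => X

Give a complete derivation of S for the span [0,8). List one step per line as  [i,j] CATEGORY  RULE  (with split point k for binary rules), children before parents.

[0,1] (S/(NP/S))/N  lex  "sent"
[1,2] NP  lex  "river"
[2,3] ((S\PP)/(PP\NP))\NP  lex  "that"
[1,3] (S\PP)/(PP\NP)  <  k=2
[3,4] S  lex  "city"
[4,5] (PP\NP)\S  lex  "no"
[3,5] PP\NP  <  k=4
[1,5] S\PP  >  k=3
[5,6] (N/PP)\(S\PP)  lex  "under"
[1,6] N/PP  <  k=5
[6,7] PP  lex  "liked"
[1,7] N  >  k=6
[0,7] S/(NP/S)  >  k=1
[7,8] NP/S  lex  "from"
[0,8] S  >  k=7

[0,8] S   >
  [0,7] S/(NP/S)   >
    [0,1] "sent" : (S/(NP/S))/N
    [1,7] N   >
      [1,6] N/PP   <
        [1,5] S\PP   >
          [1,3] (S\PP)/(PP\NP)   <
            [1,2] "river" : NP
            [2,3] "that" : ((S\PP)/(PP\NP))\NP
          [3,5] PP\NP   <
            [3,4] "city" : S
            [4,5] "no" : (PP\NP)\S
        [5,6] "under" : (N/PP)\(S\PP)
      [6,7] "liked" : PP
  [7,8] "from" : NP/S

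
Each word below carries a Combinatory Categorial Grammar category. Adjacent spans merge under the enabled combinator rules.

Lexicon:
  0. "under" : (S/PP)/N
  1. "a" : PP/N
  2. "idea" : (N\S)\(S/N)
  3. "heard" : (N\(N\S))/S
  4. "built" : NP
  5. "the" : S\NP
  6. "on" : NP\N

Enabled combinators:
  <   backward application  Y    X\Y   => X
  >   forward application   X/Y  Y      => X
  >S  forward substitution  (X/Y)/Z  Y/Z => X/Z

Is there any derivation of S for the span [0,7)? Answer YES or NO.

NO

(S/PP)/N PP/N (N\S)\(S/N) (N\(N\S))/S NP S\NP NP\N
CKY chart[0,7] = {NP}; S ∉ chart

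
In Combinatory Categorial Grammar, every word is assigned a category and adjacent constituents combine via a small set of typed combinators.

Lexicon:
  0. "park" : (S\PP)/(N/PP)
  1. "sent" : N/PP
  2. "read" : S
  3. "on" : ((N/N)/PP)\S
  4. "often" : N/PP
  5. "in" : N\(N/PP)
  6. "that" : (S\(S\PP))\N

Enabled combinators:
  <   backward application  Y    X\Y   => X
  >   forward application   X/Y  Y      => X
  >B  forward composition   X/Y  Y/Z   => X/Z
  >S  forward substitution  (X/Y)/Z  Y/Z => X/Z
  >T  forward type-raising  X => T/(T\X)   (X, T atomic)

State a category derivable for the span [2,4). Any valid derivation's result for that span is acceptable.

(N/N)/PP

[0,7] S   <
  [0,2] S\PP   >
    [0,1] "park" : (S\PP)/(N/PP)
    [1,2] "sent" : N/PP
  [2,7] S\(S\PP)   <
    [2,6] N   <
      [2,5] N/PP   >S
        [2,4] (N/N)/PP   <
          [2,3] "read" : S
          [3,4] "on" : ((N/N)/PP)\S
        [4,5] "often" : N/PP
      [5,6] "in" : N\(N/PP)
    [6,7] "that" : (S\(S\PP))\N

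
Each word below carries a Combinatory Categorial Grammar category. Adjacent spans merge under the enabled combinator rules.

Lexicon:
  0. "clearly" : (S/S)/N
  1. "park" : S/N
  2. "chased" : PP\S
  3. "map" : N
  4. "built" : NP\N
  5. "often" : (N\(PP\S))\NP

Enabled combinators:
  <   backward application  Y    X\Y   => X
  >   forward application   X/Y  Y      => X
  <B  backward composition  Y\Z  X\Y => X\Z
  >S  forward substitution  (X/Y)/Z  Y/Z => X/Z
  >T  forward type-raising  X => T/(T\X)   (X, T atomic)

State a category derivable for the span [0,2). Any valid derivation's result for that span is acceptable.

S/N

[0,6] S   >
  [0,2] S/N   >S
    [0,1] "clearly" : (S/S)/N
    [1,2] "park" : S/N
  [2,6] N   <
    [2,3] "chased" : PP\S
    [3,6] N\(PP\S)   <
      [3,5] NP   <
        [3,4] "map" : N
        [4,5] "built" : NP\N
      [5,6] "often" : (N\(PP\S))\NP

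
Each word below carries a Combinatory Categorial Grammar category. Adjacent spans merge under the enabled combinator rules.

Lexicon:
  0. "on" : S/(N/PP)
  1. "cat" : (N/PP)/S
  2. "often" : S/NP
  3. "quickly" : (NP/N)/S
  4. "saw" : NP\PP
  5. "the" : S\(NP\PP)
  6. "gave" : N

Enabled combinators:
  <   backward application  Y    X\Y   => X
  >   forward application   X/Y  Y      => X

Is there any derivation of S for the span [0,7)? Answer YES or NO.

[0,7] S   >
  [0,1] "on" : S/(N/PP)
  [1,7] N/PP   >
    [1,2] "cat" : (N/PP)/S
    [2,7] S   >
      [2,3] "often" : S/NP
      [3,7] NP   >
        [3,6] NP/N   >
          [3,4] "quickly" : (NP/N)/S
          [4,6] S   <
            [4,5] "saw" : NP\PP
            [5,6] "the" : S\(NP\PP)
        [6,7] "gave" : N

YES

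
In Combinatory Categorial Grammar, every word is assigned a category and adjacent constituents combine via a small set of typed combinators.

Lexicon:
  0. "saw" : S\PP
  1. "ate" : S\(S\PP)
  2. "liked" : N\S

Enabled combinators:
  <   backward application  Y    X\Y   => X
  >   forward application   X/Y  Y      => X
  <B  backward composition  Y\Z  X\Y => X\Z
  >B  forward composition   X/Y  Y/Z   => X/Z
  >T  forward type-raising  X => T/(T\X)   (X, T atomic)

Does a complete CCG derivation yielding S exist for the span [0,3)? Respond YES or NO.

S\PP S\(S\PP) N\S
CKY chart[0,3] = {N, N/(N\N), NP/(NP\N), PP/(PP\N), S/(S\N)}; S ∉ chart

NO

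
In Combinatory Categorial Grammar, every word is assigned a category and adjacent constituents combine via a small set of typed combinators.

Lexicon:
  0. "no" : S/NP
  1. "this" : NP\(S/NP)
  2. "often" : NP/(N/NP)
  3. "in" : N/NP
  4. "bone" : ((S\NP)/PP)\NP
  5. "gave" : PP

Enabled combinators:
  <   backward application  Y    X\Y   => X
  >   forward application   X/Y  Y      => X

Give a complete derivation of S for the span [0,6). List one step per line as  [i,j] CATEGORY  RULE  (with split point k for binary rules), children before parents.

[0,1] S/NP  lex  "no"
[1,2] NP\(S/NP)  lex  "this"
[0,2] NP  <  k=1
[2,3] NP/(N/NP)  lex  "often"
[3,4] N/NP  lex  "in"
[2,4] NP  >  k=3
[4,5] ((S\NP)/PP)\NP  lex  "bone"
[2,5] (S\NP)/PP  <  k=4
[5,6] PP  lex  "gave"
[2,6] S\NP  >  k=5
[0,6] S  <  k=2

[0,6] S   <
  [0,2] NP   <
    [0,1] "no" : S/NP
    [1,2] "this" : NP\(S/NP)
  [2,6] S\NP   >
    [2,5] (S\NP)/PP   <
      [2,4] NP   >
        [2,3] "often" : NP/(N/NP)
        [3,4] "in" : N/NP
      [4,5] "bone" : ((S\NP)/PP)\NP
    [5,6] "gave" : PP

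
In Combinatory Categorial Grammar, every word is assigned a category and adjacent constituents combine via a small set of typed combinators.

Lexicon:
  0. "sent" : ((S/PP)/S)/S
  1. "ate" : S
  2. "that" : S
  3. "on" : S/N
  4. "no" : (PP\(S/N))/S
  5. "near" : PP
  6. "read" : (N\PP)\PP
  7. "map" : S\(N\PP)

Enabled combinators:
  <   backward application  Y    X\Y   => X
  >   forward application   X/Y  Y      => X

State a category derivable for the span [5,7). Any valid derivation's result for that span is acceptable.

[0,8] S   >
  [0,3] S/PP   >
    [0,2] (S/PP)/S   >
      [0,1] "sent" : ((S/PP)/S)/S
      [1,2] "ate" : S
    [2,3] "that" : S
  [3,8] PP   <
    [3,4] "on" : S/N
    [4,8] PP\(S/N)   >
      [4,5] "no" : (PP\(S/N))/S
      [5,8] S   <
        [5,7] N\PP   <
          [5,6] "near" : PP
          [6,7] "read" : (N\PP)\PP
        [7,8] "map" : S\(N\PP)

N\PP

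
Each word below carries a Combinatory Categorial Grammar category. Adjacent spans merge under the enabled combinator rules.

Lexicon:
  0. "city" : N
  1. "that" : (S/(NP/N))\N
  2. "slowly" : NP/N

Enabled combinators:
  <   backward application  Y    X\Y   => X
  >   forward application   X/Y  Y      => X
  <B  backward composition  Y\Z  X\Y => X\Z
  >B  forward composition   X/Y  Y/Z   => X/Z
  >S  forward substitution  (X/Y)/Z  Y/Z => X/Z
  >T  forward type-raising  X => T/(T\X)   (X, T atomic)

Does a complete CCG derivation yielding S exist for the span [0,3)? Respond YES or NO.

YES

[0,3] S   >
  [0,2] S/(NP/N)   <
    [0,1] "city" : N
    [1,2] "that" : (S/(NP/N))\N
  [2,3] "slowly" : NP/N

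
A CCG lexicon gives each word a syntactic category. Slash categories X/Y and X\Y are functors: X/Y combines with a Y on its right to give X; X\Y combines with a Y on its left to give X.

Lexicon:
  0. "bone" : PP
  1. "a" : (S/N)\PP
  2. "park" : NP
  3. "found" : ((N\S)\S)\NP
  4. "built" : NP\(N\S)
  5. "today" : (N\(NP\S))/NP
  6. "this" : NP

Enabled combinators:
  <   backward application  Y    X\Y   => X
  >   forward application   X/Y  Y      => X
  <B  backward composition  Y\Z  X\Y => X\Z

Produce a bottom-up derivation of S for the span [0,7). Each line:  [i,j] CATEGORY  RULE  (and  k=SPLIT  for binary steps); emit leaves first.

[0,7] S   >
  [0,2] S/N   <
    [0,1] "bone" : PP
    [1,2] "a" : (S/N)\PP
  [2,7] N   <
    [2,5] NP\S   <B
      [2,4] (N\S)\S   <
        [2,3] "park" : NP
        [3,4] "found" : ((N\S)\S)\NP
      [4,5] "built" : NP\(N\S)
    [5,7] N\(NP\S)   >
      [5,6] "today" : (N\(NP\S))/NP
      [6,7] "this" : NP

[0,1] PP  lex  "bone"
[1,2] (S/N)\PP  lex  "a"
[0,2] S/N  <  k=1
[2,3] NP  lex  "park"
[3,4] ((N\S)\S)\NP  lex  "found"
[2,4] (N\S)\S  <  k=3
[4,5] NP\(N\S)  lex  "built"
[2,5] NP\S  <B  k=4
[5,6] (N\(NP\S))/NP  lex  "today"
[6,7] NP  lex  "this"
[5,7] N\(NP\S)  >  k=6
[2,7] N  <  k=5
[0,7] S  >  k=2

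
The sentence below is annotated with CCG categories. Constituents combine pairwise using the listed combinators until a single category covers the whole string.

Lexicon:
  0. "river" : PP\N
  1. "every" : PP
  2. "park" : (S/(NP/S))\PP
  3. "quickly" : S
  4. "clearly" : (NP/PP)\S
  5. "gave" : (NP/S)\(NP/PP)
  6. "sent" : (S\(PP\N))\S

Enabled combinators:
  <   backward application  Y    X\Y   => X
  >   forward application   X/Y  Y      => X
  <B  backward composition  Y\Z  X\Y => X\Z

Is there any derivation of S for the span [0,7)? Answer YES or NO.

[0,7] S   <
  [0,1] "river" : PP\N
  [1,7] S\(PP\N)   <
    [1,6] S   >
      [1,3] S/(NP/S)   <
        [1,2] "every" : PP
        [2,3] "park" : (S/(NP/S))\PP
      [3,6] NP/S   <
        [3,5] NP/PP   <
          [3,4] "quickly" : S
          [4,5] "clearly" : (NP/PP)\S
        [5,6] "gave" : (NP/S)\(NP/PP)
    [6,7] "sent" : (S\(PP\N))\S

YES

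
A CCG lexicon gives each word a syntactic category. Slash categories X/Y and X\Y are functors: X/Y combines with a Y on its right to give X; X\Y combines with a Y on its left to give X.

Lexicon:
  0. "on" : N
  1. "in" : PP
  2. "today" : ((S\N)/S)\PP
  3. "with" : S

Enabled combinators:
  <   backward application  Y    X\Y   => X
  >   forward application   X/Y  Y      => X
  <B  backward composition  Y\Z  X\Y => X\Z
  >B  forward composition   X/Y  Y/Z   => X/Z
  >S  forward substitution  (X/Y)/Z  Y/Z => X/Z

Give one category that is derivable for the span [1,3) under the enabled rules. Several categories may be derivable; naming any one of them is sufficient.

[0,4] S   <
  [0,1] "on" : N
  [1,4] S\N   >
    [1,3] (S\N)/S   <
      [1,2] "in" : PP
      [2,3] "today" : ((S\N)/S)\PP
    [3,4] "with" : S

(S\N)/S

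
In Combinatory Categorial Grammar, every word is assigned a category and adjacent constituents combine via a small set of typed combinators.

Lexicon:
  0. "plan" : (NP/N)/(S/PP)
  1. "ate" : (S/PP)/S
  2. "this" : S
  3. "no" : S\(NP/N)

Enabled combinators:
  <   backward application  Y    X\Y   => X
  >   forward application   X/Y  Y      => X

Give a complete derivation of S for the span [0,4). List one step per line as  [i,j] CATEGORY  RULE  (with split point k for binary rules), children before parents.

[0,1] (NP/N)/(S/PP)  lex  "plan"
[1,2] (S/PP)/S  lex  "ate"
[2,3] S  lex  "this"
[1,3] S/PP  >  k=2
[0,3] NP/N  >  k=1
[3,4] S\(NP/N)  lex  "no"
[0,4] S  <  k=3

[0,4] S   <
  [0,3] NP/N   >
    [0,1] "plan" : (NP/N)/(S/PP)
    [1,3] S/PP   >
      [1,2] "ate" : (S/PP)/S
      [2,3] "this" : S
  [3,4] "no" : S\(NP/N)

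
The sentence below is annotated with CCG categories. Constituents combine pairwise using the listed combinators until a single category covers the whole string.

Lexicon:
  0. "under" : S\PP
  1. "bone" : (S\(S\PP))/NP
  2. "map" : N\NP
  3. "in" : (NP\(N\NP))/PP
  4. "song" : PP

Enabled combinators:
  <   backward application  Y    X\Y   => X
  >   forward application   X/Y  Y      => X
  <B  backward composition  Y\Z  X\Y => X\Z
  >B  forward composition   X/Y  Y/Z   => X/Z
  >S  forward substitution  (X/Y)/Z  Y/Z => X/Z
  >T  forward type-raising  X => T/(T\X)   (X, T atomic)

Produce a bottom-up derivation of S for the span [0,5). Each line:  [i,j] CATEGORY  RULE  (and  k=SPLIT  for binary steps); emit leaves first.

[0,1] S\PP  lex  "under"
[1,2] (S\(S\PP))/NP  lex  "bone"
[2,3] N\NP  lex  "map"
[3,4] (NP\(N\NP))/PP  lex  "in"
[4,5] PP  lex  "song"
[3,5] NP\(N\NP)  >  k=4
[2,5] NP  <  k=3
[1,5] S\(S\PP)  >  k=2
[0,5] S  <  k=1

[0,5] S   <
  [0,1] "under" : S\PP
  [1,5] S\(S\PP)   >
    [1,2] "bone" : (S\(S\PP))/NP
    [2,5] NP   <
      [2,3] "map" : N\NP
      [3,5] NP\(N\NP)   >
        [3,4] "in" : (NP\(N\NP))/PP
        [4,5] "song" : PP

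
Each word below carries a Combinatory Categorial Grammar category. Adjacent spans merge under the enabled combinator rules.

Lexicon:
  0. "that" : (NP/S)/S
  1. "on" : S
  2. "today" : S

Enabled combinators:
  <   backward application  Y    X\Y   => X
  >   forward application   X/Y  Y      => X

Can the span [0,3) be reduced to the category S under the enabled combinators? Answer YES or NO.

(NP/S)/S S S
CKY chart[0,3] = {NP}; S ∉ chart

NO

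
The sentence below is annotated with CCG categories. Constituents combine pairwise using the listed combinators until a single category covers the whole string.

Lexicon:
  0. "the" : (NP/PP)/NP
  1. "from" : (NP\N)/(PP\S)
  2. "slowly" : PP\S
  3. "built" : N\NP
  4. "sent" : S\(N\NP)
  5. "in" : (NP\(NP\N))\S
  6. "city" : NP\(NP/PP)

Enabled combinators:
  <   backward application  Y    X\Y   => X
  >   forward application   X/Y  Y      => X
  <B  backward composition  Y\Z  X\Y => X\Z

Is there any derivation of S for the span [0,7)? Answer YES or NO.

NO

(NP/PP)/NP (NP\N)/(PP\S) PP\S N\NP S\(N\NP) (NP\(NP\N))\S NP\(NP/PP)
CKY chart[0,7] = {NP}; S ∉ chart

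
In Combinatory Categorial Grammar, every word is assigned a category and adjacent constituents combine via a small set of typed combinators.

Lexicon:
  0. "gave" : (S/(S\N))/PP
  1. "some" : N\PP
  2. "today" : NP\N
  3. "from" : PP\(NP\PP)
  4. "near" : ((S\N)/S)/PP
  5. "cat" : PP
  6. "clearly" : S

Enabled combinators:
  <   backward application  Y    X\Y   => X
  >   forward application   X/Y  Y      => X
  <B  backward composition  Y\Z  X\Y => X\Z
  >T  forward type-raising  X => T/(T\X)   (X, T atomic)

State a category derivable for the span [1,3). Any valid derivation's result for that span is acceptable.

NP\PP

[0,7] S   >
  [0,4] S/(S\N)   >
    [0,1] "gave" : (S/(S\N))/PP
    [1,4] PP   <
      [1,3] NP\PP   <B
        [1,2] "some" : N\PP
        [2,3] "today" : NP\N
      [3,4] "from" : PP\(NP\PP)
  [4,7] S\N   >
    [4,6] (S\N)/S   >
      [4,5] "near" : ((S\N)/S)/PP
      [5,6] "cat" : PP
    [6,7] "clearly" : S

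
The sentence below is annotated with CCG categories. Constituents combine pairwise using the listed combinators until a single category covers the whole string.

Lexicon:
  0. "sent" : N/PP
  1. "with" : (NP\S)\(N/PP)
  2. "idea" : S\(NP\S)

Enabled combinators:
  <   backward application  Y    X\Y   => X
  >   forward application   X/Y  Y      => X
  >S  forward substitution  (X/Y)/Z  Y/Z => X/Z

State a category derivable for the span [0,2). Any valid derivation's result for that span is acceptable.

[0,3] S   <
  [0,2] NP\S   <
    [0,1] "sent" : N/PP
    [1,2] "with" : (NP\S)\(N/PP)
  [2,3] "idea" : S\(NP\S)

NP\S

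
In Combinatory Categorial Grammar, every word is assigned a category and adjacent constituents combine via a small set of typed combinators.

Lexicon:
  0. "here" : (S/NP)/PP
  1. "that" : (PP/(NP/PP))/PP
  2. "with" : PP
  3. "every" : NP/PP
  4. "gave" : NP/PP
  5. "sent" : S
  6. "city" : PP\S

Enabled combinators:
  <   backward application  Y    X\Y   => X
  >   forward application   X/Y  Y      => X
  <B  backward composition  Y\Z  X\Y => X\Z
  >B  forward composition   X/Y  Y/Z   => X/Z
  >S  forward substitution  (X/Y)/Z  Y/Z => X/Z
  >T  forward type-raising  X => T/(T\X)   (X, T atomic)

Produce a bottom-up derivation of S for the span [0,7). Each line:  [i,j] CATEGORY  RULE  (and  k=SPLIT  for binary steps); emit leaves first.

[0,7] S   >
  [0,4] S/NP   >
    [0,1] "here" : (S/NP)/PP
    [1,4] PP   >
      [1,3] PP/(NP/PP)   >
        [1,2] "that" : (PP/(NP/PP))/PP
        [2,3] "with" : PP
      [3,4] "every" : NP/PP
  [4,7] NP   >
    [4,5] "gave" : NP/PP
    [5,7] PP   <
      [5,6] "sent" : S
      [6,7] "city" : PP\S

[0,1] (S/NP)/PP  lex  "here"
[1,2] (PP/(NP/PP))/PP  lex  "that"
[2,3] PP  lex  "with"
[1,3] PP/(NP/PP)  >  k=2
[3,4] NP/PP  lex  "every"
[1,4] PP  >  k=3
[0,4] S/NP  >  k=1
[4,5] NP/PP  lex  "gave"
[5,6] S  lex  "sent"
[6,7] PP\S  lex  "city"
[5,7] PP  <  k=6
[4,7] NP  >  k=5
[0,7] S  >  k=4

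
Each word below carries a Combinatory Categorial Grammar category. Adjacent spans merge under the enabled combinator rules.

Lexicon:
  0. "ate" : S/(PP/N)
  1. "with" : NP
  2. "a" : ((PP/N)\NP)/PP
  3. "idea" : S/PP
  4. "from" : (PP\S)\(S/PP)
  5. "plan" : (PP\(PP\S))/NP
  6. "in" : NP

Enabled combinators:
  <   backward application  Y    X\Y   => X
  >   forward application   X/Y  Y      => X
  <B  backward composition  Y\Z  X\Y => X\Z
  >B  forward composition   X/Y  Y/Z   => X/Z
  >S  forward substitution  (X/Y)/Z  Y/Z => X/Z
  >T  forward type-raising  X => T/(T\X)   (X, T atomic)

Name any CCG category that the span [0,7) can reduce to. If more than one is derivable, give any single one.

[0,7] S   >
  [0,1] "ate" : S/(PP/N)
  [1,7] PP/N   <
    [1,2] "with" : NP
    [2,7] (PP/N)\NP   >
      [2,3] "a" : ((PP/N)\NP)/PP
      [3,7] PP   <
        [3,5] PP\S   <
          [3,4] "idea" : S/PP
          [4,5] "from" : (PP\S)\(S/PP)
        [5,7] PP\(PP\S)   >
          [5,6] "plan" : (PP\(PP\S))/NP
          [6,7] "in" : NP

S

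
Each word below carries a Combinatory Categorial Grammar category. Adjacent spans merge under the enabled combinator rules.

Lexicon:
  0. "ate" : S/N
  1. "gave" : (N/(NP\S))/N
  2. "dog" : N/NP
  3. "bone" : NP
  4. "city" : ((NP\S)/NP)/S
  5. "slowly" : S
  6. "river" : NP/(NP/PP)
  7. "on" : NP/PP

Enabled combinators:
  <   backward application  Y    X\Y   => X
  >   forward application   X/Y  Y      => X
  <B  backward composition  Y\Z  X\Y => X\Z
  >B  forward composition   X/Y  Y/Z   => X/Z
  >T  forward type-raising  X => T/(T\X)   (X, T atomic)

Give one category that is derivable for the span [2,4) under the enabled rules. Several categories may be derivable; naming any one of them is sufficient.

[0,8] S   >
  [0,6] S/NP   >B
    [0,1] "ate" : S/N
    [1,6] N/NP   >B
      [1,4] N/(NP\S)   >
        [1,2] "gave" : (N/(NP\S))/N
        [2,4] N   >
          [2,3] "dog" : N/NP
          [3,4] "bone" : NP
      [4,6] (NP\S)/NP   >
        [4,5] "city" : ((NP\S)/NP)/S
        [5,6] "slowly" : S
  [6,8] NP   >
    [6,7] "river" : NP/(NP/PP)
    [7,8] "on" : NP/PP

N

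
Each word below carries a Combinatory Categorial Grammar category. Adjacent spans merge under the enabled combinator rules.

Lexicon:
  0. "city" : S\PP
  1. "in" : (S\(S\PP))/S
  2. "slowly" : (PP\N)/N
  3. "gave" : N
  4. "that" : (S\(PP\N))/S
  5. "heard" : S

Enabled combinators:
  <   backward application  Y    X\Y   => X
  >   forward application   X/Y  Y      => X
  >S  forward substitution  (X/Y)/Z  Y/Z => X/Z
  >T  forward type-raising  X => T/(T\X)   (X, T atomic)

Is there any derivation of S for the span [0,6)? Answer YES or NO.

[0,6] S   <
  [0,1] "city" : S\PP
  [1,6] S\(S\PP)   >
    [1,2] "in" : (S\(S\PP))/S
    [2,6] S   <
      [2,4] PP\N   >
        [2,3] "slowly" : (PP\N)/N
        [3,4] "gave" : N
      [4,6] S\(PP\N)   >
        [4,5] "that" : (S\(PP\N))/S
        [5,6] "heard" : S

YES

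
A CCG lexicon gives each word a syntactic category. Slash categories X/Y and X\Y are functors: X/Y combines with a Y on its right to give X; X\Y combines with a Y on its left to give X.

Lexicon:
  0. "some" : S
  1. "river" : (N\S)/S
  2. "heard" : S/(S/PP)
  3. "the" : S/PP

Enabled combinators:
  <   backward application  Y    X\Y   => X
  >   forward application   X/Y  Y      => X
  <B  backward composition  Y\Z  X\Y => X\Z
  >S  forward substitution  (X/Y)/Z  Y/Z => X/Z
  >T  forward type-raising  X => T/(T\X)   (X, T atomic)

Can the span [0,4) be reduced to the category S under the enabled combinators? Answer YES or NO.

S (N\S)/S S/(S/PP) S/PP
CKY chart[0,4] = {N, N/(N\N), NP/(NP\N), PP/(PP\N), S/(S\N)}; S ∉ chart

NO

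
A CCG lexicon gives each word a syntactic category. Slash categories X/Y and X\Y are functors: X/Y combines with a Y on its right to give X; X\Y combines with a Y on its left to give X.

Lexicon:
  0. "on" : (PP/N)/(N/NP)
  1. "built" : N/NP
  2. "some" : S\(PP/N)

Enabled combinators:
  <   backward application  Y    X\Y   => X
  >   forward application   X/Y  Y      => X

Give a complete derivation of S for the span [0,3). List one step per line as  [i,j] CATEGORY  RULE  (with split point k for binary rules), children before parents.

[0,3] S   <
  [0,2] PP/N   >
    [0,1] "on" : (PP/N)/(N/NP)
    [1,2] "built" : N/NP
  [2,3] "some" : S\(PP/N)

[0,1] (PP/N)/(N/NP)  lex  "on"
[1,2] N/NP  lex  "built"
[0,2] PP/N  >  k=1
[2,3] S\(PP/N)  lex  "some"
[0,3] S  <  k=2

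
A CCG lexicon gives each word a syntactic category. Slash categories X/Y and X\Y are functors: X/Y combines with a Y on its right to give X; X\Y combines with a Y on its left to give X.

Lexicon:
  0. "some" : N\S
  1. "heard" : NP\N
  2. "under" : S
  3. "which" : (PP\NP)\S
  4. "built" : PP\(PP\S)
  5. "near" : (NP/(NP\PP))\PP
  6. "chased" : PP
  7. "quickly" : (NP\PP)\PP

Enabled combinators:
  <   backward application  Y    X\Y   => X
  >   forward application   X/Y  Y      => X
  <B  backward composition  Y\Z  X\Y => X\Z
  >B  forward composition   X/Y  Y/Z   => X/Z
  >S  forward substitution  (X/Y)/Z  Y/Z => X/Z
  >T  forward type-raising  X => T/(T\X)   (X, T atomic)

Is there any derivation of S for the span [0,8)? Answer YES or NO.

N\S NP\N S (PP\NP)\S PP\(PP\S) (NP/(NP\PP))\PP PP (NP\PP)\PP
CKY chart[0,8] = {N/(N\NP), NP, NP/(NP\NP), PP/(PP\NP), S/(S\NP)}; S ∉ chart

NO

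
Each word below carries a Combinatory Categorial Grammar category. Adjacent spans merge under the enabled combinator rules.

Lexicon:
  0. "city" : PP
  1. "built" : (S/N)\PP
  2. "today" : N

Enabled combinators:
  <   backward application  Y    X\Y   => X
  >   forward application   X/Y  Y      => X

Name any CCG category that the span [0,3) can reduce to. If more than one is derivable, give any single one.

S

[0,3] S   >
  [0,2] S/N   <
    [0,1] "city" : PP
    [1,2] "built" : (S/N)\PP
  [2,3] "today" : N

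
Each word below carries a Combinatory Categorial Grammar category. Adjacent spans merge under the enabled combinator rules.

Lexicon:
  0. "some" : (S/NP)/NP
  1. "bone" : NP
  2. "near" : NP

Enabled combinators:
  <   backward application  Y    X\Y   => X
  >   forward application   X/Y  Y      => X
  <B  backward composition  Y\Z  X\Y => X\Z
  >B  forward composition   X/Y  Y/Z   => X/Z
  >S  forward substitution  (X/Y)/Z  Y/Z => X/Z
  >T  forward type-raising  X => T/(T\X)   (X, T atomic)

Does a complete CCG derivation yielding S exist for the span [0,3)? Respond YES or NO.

YES

[0,3] S   >
  [0,2] S/NP   >
    [0,1] "some" : (S/NP)/NP
    [1,2] "bone" : NP
  [2,3] "near" : NP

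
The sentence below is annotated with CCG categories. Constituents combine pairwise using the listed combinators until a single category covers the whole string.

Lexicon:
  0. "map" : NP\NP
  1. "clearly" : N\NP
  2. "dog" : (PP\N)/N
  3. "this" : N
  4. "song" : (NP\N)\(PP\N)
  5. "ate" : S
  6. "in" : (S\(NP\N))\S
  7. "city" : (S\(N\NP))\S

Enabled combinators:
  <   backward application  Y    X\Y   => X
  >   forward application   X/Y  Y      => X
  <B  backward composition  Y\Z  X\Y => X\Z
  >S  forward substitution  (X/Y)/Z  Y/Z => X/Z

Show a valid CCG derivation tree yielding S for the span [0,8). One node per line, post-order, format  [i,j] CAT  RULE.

[0,8] S   <
  [0,2] N\NP   <B
    [0,1] "map" : NP\NP
    [1,2] "clearly" : N\NP
  [2,8] S\(N\NP)   <
    [2,7] S   <
      [2,5] NP\N   <
        [2,4] PP\N   >
          [2,3] "dog" : (PP\N)/N
          [3,4] "this" : N
        [4,5] "song" : (NP\N)\(PP\N)
      [5,7] S\(NP\N)   <
        [5,6] "ate" : S
        [6,7] "in" : (S\(NP\N))\S
    [7,8] "city" : (S\(N\NP))\S

[0,1] NP\NP  lex  "map"
[1,2] N\NP  lex  "clearly"
[0,2] N\NP  <B  k=1
[2,3] (PP\N)/N  lex  "dog"
[3,4] N  lex  "this"
[2,4] PP\N  >  k=3
[4,5] (NP\N)\(PP\N)  lex  "song"
[2,5] NP\N  <  k=4
[5,6] S  lex  "ate"
[6,7] (S\(NP\N))\S  lex  "in"
[5,7] S\(NP\N)  <  k=6
[2,7] S  <  k=5
[7,8] (S\(N\NP))\S  lex  "city"
[2,8] S\(N\NP)  <  k=7
[0,8] S  <  k=2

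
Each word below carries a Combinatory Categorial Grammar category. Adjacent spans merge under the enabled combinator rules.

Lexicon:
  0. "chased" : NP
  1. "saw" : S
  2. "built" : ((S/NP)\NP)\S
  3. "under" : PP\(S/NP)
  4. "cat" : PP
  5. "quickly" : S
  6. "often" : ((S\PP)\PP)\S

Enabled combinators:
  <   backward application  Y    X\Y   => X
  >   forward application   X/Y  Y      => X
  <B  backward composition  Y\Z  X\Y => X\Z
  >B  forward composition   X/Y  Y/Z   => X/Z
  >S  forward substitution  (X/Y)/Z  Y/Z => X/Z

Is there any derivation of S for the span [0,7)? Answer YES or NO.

YES

[0,7] S   <
  [0,4] PP   <
    [0,1] "chased" : NP
    [1,4] PP\NP   <B
      [1,3] (S/NP)\NP   <
        [1,2] "saw" : S
        [2,3] "built" : ((S/NP)\NP)\S
      [3,4] "under" : PP\(S/NP)
  [4,7] S\PP   <
    [4,5] "cat" : PP
    [5,7] (S\PP)\PP   <
      [5,6] "quickly" : S
      [6,7] "often" : ((S\PP)\PP)\S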